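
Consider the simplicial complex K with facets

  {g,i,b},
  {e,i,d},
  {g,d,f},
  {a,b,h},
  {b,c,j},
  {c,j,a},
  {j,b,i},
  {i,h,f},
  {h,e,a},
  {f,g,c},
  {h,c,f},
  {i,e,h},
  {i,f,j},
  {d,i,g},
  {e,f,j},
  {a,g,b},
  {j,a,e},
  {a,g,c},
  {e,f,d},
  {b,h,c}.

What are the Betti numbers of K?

Fix the vertex order a < b < c < d < e < f < g < h < i < j and write every simplex with vertices in increasing order. Then dim K = 2 and the simplices of K are:

  0-simplices (10): a, b, c, d, e, f, g, h, i, j
  1-simplices (30): ab, ac, ae, ag, ah, aj, bc, bg, bh, bi, bj, cf, cg, ch, cj, de, df, dg, di, ef, eh, ei, ej, fg, fh, fi, fj, gi, hi, ij
  2-simplices (20): abg, abh, acg, acj, aeh, aej, bch, bcj, bgi, bij, cfg, cfh, def, dei, dfg, dgi, efj, ehi, fhi, fij

giving chain groups C_0 ≅ Z^10, C_1 ≅ Z^30, C_2 ≅ Z^20.

The boundary map ∂_1: C_1 → C_0 maps an edge to its endpoints' difference, ∂[p,q] = q − p.
As a 10×30 matrix over Z this has rank 9, with invariant factors (1,1,1,1,1,1,1,1,1).

∂_2: C_2 → C_1 sends each 2-simplex [p,q,r] to [q,r] − [p,r] + [p,q]. For instance
  ∂cfh = fh − ch + cf,
  ∂efj = fj − ej + ef.
As a 30×20 matrix over Z this has rank 20, with invariant factors (1,1,1,1,1,1,1,1,1,1,1,1,1,1,1,1,1,1,1,2).

Reading off H_k = ker ∂_k / im ∂_{k+1}:

  H_0: rank C_0 − rank ∂_1 = 10 − 9 = 1, and the invariant factors of ∂_1 are all 1, so H_0 ≅ Z.
  H_1: rank ker ∂_1 − rank ∂_2 = (30 − 9) − 20 = 1, and ∂_2 has invariant factor 2 > 1, so H_1 ≅ Z ⊕ Z/2.
  H_2: rank ker ∂_2 − rank ∂_3 = (20 − 20) − 0 = 0, and there is no ∂_3, so H_2 ≅ 0.

Hence the Betti numbers are b_0 = 1, b_1 = 1, b_2 = 0.

b_0 = 1, b_1 = 1, b_2 = 0.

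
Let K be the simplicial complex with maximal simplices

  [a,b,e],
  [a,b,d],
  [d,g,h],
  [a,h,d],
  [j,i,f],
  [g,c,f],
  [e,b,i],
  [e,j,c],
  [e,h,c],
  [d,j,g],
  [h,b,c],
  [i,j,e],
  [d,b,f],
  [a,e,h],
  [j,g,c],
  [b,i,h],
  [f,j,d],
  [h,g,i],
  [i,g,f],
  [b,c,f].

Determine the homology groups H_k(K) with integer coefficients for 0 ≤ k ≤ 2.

Order the vertices as a < b < c < d < e < f < g < h < i < j. Listing each simplex with vertices in this order, K has dimension 2 with simplices:

  0-simplices (10): a, b, c, d, e, f, g, h, i, j
  1-simplices (30): ab, ad, ae, ah, bc, bd, be, bf, bh, bi, ce, cf, cg, ch, cj, df, dg, dh, dj, eh, ei, ej, fg, fi, fj, gh, gi, gj, hi, ij
  2-simplices (20): abd, abe, adh, aeh, bcf, bch, bdf, bei, bhi, ceh, cej, cfg, cgj, dfj, dgh, dgj, eij, fgi, fij, ghi

giving chain groups C_0 ≅ Z^10, C_1 ≅ Z^30, C_2 ≅ Z^20.

The boundary map ∂_1: C_1 → C_0 maps an edge to its endpoints' difference, ∂[p,q] = q − p. For instance
  ∂gj = j − g.
The resulting 10×30 matrix has rank 9, and its Smith normal form has invariant factors (1,1,1,1,1,1,1,1,1).

The boundary map ∂_2: C_2 → C_1 sends each 2-simplex [p,q,r] to [q,r] − [p,r] + [p,q]. For instance
  ∂bhi = hi − bi + bh,
  ∂adh = dh − ah + ad.
The resulting 30×20 matrix has rank 20, and its Smith normal form has invariant factors (1,1,1,1,1,1,1,1,1,1,1,1,1,1,1,1,1,1,1,2).

Reading off H_k = ker ∂_k / im ∂_{k+1}:

  H_0: rank C_0 − rank ∂_1 = 10 − 9 = 1, and the invariant factors of ∂_1 are all 1, so H_0 = Z.
  H_1: rank ker ∂_1 − rank ∂_2 = (30 − 9) − 20 = 1, and ∂_2 has invariant factor 2 > 1, so H_1 = Z ⊕ Z/2.
  H_2: rank ker ∂_2 − rank ∂_3 = (20 − 20) − 0 = 0, and there is no ∂_3, so H_2 = 0.

As a check, the Euler characteristic is 10 − 30 + 20 = 0, which agrees with 1 − 1 + 0 = 0.

H_0 = Z,  H_1 = Z ⊕ Z/2,  H_2 = 0.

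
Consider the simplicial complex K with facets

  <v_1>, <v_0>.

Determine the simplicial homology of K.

We work with the vertex ordering v_0 < v_1. The simplices of K, each written with vertices in increasing order, are:

  0-simplices (2): [v_0], [v_1]

Hence C_0 ≅ Z^2.

Now H_k = ker ∂_k / im ∂_{k+1}, so:

  H_0: rank C_0 − rank ∂_1 = 2 − 0 = 2, and there is no ∂_1, so H_0 ≅ Z^2.

(K is a triangulation of a set of 2 points.)

H_0 = Z^2.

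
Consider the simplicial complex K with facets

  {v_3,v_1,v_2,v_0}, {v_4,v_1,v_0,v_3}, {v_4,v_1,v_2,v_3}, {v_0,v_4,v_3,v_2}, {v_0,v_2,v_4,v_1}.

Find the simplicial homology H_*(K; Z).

H_0 = Z,  H_1 = 0,  H_2 = 0,  H_3 = Z.

Take the total order v_0 < v_1 < v_2 < v_3 < v_4 on the vertex set. Then K (dimension 3) consists of the simplices:

  0-simplices (5): [v_0], [v_1], [v_2], [v_3], [v_4]
  1-simplices (10): [v_0,v_1], [v_0,v_2], [v_0,v_3], [v_0,v_4], [v_1,v_2], [v_1,v_3], [v_1,v_4], [v_2,v_3], [v_2,v_4], [v_3,v_4]
  2-simplices (10): [v_0,v_1,v_2], [v_0,v_1,v_3], [v_0,v_1,v_4], [v_0,v_2,v_3], [v_0,v_2,v_4], [v_0,v_3,v_4], [v_1,v_2,v_3], [v_1,v_2,v_4], [v_1,v_3,v_4], [v_2,v_3,v_4]
  3-simplices (5): [v_0,v_1,v_2,v_3], [v_0,v_1,v_2,v_4], [v_0,v_1,v_3,v_4], [v_0,v_2,v_3,v_4], [v_1,v_2,v_3,v_4]

Hence C_0 ≅ Z^5, C_1 ≅ Z^10, C_2 ≅ Z^10, C_3 ≅ Z^5.

The boundary map ∂_1: C_1 → C_0 maps an edge to its endpoints' difference, ∂[p,q] = q − p. For instance
  ∂[v_0,v_4] = [v_4] − [v_0].
This gives a 5×10 integer matrix of rank 4; reducing to Smith normal form yields diagonal entries (1,1,1,1).

Boundary ∂_2: C_2 → C_1 sends each 2-simplex [p,q,r] to [q,r] − [p,r] + [p,q]. For instance
  ∂[v_0,v_2,v_3] = [v_2,v_3] − [v_0,v_3] + [v_0,v_2],
  ∂[v_1,v_2,v_4] = [v_2,v_4] − [v_1,v_4] + [v_1,v_2].
This gives a 10×10 integer matrix of rank 6; reducing to Smith normal form yields diagonal entries (1,1,1,1,1,1).

∂_3: C_3 → C_2 sends each 3-simplex σ to the alternating sum Σ_i (−1)^i (σ with its i-th vertex removed). For instance
  ∂[v_1,v_2,v_3,v_4] = [v_2,v_3,v_4] − [v_1,v_3,v_4] + [v_1,v_2,v_4] − [v_1,v_2,v_3],
  ∂[v_0,v_1,v_2,v_4] = [v_1,v_2,v_4] − [v_0,v_2,v_4] + [v_0,v_1,v_4] − [v_0,v_1,v_2].
The resulting 10×5 matrix has rank 4, and its Smith normal form has invariant factors (1,1,1,1).

Reading off H_k = ker ∂_k / im ∂_{k+1}:

  H_0: rank C_0 − rank ∂_1 = 5 − 4 = 1, and the invariant factors of ∂_1 are all 1, so H_0 ≅ Z.
  H_1: rank ker ∂_1 − rank ∂_2 = (10 − 4) − 6 = 0, and the invariant factors of ∂_2 are all 1, so H_1 ≅ 0.
  H_2: rank ker ∂_2 − rank ∂_3 = (10 − 6) − 4 = 0, and the invariant factors of ∂_3 are all 1, so H_2 ≅ 0.
  H_3: rank ker ∂_3 − rank ∂_4 = (5 − 4) − 0 = 1, and there is no ∂_4, so H_3 ≅ Z.

(K is a triangulation of the 3-sphere S^3.)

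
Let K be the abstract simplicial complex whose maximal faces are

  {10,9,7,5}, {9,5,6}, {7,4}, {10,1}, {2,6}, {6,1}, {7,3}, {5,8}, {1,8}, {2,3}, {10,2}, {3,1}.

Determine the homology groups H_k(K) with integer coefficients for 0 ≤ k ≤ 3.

H_0 ≅ Z,  H_1 ≅ Z^5,  H_2 = 0,  H_3 = 0.

Take the total order 1 < 2 < 3 < 4 < 5 < 6 < 7 < 8 < 9 < 10 on the vertex set. Then K (dimension 3) consists of the simplices:

  0-simplices (10): [1], [2], [3], [4], [5], [6], [7], [8], [9], [10]
  1-simplices (18): [1,3], [1,6], [1,8], [1,10], [2,3], [2,6], [2,10], [3,7], [4,7], [5,6], [5,7], [5,8], [5,9], [5,10], [6,9], [7,9], [7,10], [9,10]
  2-simplices (5): [5,6,9], [5,7,9], [5,7,10], [5,9,10], [7,9,10]
  3-simplices (1): [5,7,9,10]

Hence C_0 ≅ Z^10, C_1 ≅ Z^18, C_2 ≅ Z^5, C_3 ≅ Z^1.

The boundary map ∂_1: C_1 → C_0 maps an edge to its endpoints' difference, ∂[p,q] = q − p.
As a 10×18 matrix over Z this has rank 9, with invariant factors (1,1,1,1,1,1,1,1,1).

Boundary ∂_2: C_2 → C_1 acts by ∂[p,q,r] = [q,r] − [p,r] + [p,q]. For instance
  ∂[5,7,9] = [7,9] − [5,9] + [5,7],
  ∂[5,7,10] = [7,10] − [5,10] + [5,7].
This gives a 18×5 integer matrix of rank 4; reducing to Smith normal form yields diagonal entries (1,1,1,1).

Boundary ∂_3: C_3 → C_2 sends each 3-simplex σ to the alternating sum Σ_i (−1)^i (σ with its i-th vertex removed). For instance
  ∂[5,7,9,10] = [7,9,10] − [5,9,10] + [5,7,10] − [5,7,9].
This gives a 5×1 integer matrix of rank 1; reducing to Smith normal form yields diagonal entries (1).

Reading off H_k = ker ∂_k / im ∂_{k+1}:

  H_0: rank C_0 − rank ∂_1 = 10 − 9 = 1, and the invariant factors of ∂_1 are all 1, so H_0 ≅ Z.
  H_1: rank ker ∂_1 − rank ∂_2 = (18 − 9) − 4 = 5, and the invariant factors of ∂_2 are all 1, so H_1 ≅ Z^5.
  H_2: rank ker ∂_2 − rank ∂_3 = (5 − 4) − 1 = 0, and the invariant factors of ∂_3 are all 1, so H_2 ≅ 0.
  H_3: rank ker ∂_3 − rank ∂_4 = (1 − 1) − 0 = 0, and there is no ∂_4, so H_3 ≅ 0.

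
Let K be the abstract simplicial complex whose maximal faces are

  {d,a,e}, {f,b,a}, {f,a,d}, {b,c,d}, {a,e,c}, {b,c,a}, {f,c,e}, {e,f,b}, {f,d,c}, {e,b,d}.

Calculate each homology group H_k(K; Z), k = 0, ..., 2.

Fix the vertex order a < b < c < d < e < f and write every simplex with vertices in increasing order. Then dim K = 2 and the simplices of K are:

  0-simplices (6): a, b, c, d, e, f
  1-simplices (15): ab, ac, ad, ae, af, bc, bd, be, bf, cd, ce, cf, de, df, ef
  2-simplices (10): abc, abf, ace, ade, adf, bcd, bde, bef, cdf, cef

giving chain groups C_0 ≅ Z^6, C_1 ≅ Z^15, C_2 ≅ Z^10.

Boundary ∂_1: C_1 → C_0 maps an edge to its endpoints' difference, ∂[p,q] = q − p.
This gives a 6×15 integer matrix of rank 5; reducing to Smith normal form yields diagonal entries (1,1,1,1,1).

The boundary map ∂_2: C_2 → C_1 sends each 2-simplex [p,q,r] to [q,r] − [p,r] + [p,q]. For instance
  ∂bef = ef − bf + be,
  ∂abf = bf − af + ab.
This gives a 15×10 integer matrix of rank 10; reducing to Smith normal form yields diagonal entries (1,1,1,1,1,1,1,1,1,2).

Computing H_k = (kernel of ∂_k) / (image of ∂_{k+1}):

  H_0: rank C_0 − rank ∂_1 = 6 − 5 = 1, and the invariant factors of ∂_1 are all 1, so H_0 = Z.
  H_1: rank ker ∂_1 − rank ∂_2 = (15 − 5) − 10 = 0, and ∂_2 has invariant factor 2 > 1, so H_1 = Z/2.
  H_2: rank ker ∂_2 − rank ∂_3 = (10 − 10) − 0 = 0, and there is no ∂_3, so H_2 = 0.

(K is a triangulation of the real projective plane RP^2.)

H_0 ≅ Z,  H_1 ≅ Z/2,  H_2 = 0.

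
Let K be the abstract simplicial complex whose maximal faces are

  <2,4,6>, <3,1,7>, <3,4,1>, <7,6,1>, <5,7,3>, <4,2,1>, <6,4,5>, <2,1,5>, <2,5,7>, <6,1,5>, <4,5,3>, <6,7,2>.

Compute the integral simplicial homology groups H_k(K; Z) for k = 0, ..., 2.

Take the total order 1 < 2 < 3 < 4 < 5 < 6 < 7 on the vertex set. Then K (dimension 2) consists of the simplices:

  0-simplices (7): [1], [2], [3], [4], [5], [6], [7]
  1-simplices (18): [1,2], [1,3], [1,4], [1,5], [1,6], [1,7], [2,4], [2,5], [2,6], [2,7], [3,4], [3,5], [3,7], [4,5], [4,6], [5,6], [5,7], [6,7]
  2-simplices (12): [1,2,4], [1,2,5], [1,3,4], [1,3,7], [1,5,6], [1,6,7], [2,4,6], [2,5,7], [2,6,7], [3,4,5], [3,5,7], [4,5,6]

so the chain groups are C_0 ≅ Z^7, C_1 ≅ Z^18, C_2 ≅ Z^12.

Boundary ∂_1: C_1 → C_0 is given by ∂[p,q] = [q] − [p]. For instance
  ∂[5,6] = [6] − [5].
This gives a 7×18 integer matrix of rank 6; reducing to Smith normal form yields diagonal entries (1,1,1,1,1,1).

The boundary map ∂_2: C_2 → C_1 maps a triangle to the signed sum of its edges. For instance
  ∂[1,6,7] = [6,7] − [1,7] + [1,6],
  ∂[1,5,6] = [5,6] − [1,6] + [1,5].
This gives a 18×12 integer matrix of rank 12; reducing to Smith normal form yields diagonal entries (1,1,1,1,1,1,1,1,1,1,1,2).

Now H_k = ker ∂_k / im ∂_{k+1}, so:

  H_0: rank C_0 − rank ∂_1 = 7 − 6 = 1, and the invariant factors of ∂_1 are all 1, so H_0 = Z.
  H_1: rank ker ∂_1 − rank ∂_2 = (18 − 6) − 12 = 0, and ∂_2 has invariant factor 2 > 1, so H_1 = Z/2.
  H_2: rank ker ∂_2 − rank ∂_3 = (12 − 12) − 0 = 0, and there is no ∂_3, so H_2 = 0.

As a check, the Euler characteristic is 7 − 18 + 12 = 1, which agrees with 1 − 0 + 0 = 1.

H_0 ≅ Z,  H_1 ≅ Z/2,  H_2 = 0.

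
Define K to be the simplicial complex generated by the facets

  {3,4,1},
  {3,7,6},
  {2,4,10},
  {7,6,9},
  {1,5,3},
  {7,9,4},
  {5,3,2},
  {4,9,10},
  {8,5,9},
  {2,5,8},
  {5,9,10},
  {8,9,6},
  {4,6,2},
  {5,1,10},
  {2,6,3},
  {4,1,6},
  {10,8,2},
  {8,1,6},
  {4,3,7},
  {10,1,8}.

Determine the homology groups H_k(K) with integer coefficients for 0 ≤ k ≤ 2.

H_0 = Z,  H_1 = Z ⊕ Z/2Z,  H_2 = 0.

K has 10 vertices, 30 edges, 20 triangles.
rank ∂_0 = 0, rank ∂_1 = 9 ⇒ b_0 = 10 − 0 − 9 = 1; all invariant factors of ∂_1 are 1 so no torsion. So H_0 = Z.
rank ∂_1 = 9, rank ∂_2 = 20 ⇒ b_1 = 30 − 9 − 20 = 1; ∂_2 has invariant factor(s) [2] giving torsion. So H_1 = Z ⊕ Z/2Z.
rank ∂_2 = 20, rank ∂_3 = 0 ⇒ b_2 = 20 − 20 − 0 = 0. So H_2 = 0.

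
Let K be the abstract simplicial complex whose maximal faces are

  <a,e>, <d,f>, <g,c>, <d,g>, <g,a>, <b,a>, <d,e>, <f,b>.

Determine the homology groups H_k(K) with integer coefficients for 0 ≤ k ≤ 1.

Fix the vertex order a < b < c < d < e < f < g and write every simplex with vertices in increasing order. Then dim K = 1 and the simplices of K are:

  0-simplices (7): a, b, c, d, e, f, g
  1-simplices (8): ab, ae, ag, bf, cg, de, df, dg

giving chain groups C_0 ≅ Z^7, C_1 ≅ Z^8.

∂_1: C_1 → C_0 is given by ∂[p,q] = [q] − [p]. For instance
  ∂bf = f − b.
This gives a 7×8 integer matrix of rank 6; reducing to Smith normal form yields diagonal entries (1,1,1,1,1,1).

Computing H_k = (kernel of ∂_k) / (image of ∂_{k+1}):

  H_0: rank C_0 − rank ∂_1 = 7 − 6 = 1, and the invariant factors of ∂_1 are all 1, so H_0 = Z.
  H_1: rank ker ∂_1 − rank ∂_2 = (8 − 6) − 0 = 2, and there is no ∂_2, so H_1 = Z^2.

H_0 = Z,  H_1 = Z^2.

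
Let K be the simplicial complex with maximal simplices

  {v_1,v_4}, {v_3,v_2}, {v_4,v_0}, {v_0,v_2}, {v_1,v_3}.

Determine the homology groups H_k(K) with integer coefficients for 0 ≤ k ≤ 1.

H_0 = Z,  H_1 = Z.

Fix the vertex order v_0 < v_1 < v_2 < v_3 < v_4 and write every simplex with vertices in increasing order. Then dim K = 1 and the simplices of K are:

  0-simplices (5): [v_0], [v_1], [v_2], [v_3], [v_4]
  1-simplices (5): [v_0,v_2], [v_0,v_4], [v_1,v_3], [v_1,v_4], [v_2,v_3]

giving chain groups C_0 ≅ Z^5, C_1 ≅ Z^5.

The boundary map ∂_1: C_1 → C_0 sends each edge [p,q] (with p < q) to q − p. For instance
  ∂[v_2,v_3] = [v_3] − [v_2].
This gives a 5×5 integer matrix of rank 4; reducing to Smith normal form yields diagonal entries (1,1,1,1).

Computing H_k = (kernel of ∂_k) / (image of ∂_{k+1}):

  H_0: rank C_0 − rank ∂_1 = 5 − 4 = 1, and the invariant factors of ∂_1 are all 1, so H_0 ≅ Z.
  H_1: rank ker ∂_1 − rank ∂_2 = (5 − 4) − 0 = 1, and there is no ∂_2, so H_1 ≅ Z.

(K is a triangulation of the circle S^1.)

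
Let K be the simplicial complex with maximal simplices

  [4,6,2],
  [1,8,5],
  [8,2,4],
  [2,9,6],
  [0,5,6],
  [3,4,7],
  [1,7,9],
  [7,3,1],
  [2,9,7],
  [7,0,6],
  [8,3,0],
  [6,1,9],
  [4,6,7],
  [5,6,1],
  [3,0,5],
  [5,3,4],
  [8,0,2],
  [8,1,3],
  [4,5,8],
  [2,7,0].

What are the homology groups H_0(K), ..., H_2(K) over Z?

Fix the vertex order 0 < 1 < 2 < 3 < 4 < 5 < 6 < 7 < 8 < 9 and write every simplex with vertices in increasing order. Then dim K = 2 and the simplices of K are:

  0-simplices (10): [0], [1], [2], [3], [4], [5], [6], [7], [8], [9]
  1-simplices (30): (30 of them)
  2-simplices (20): (20 of them)

Hence C_0 ≅ Z^10, C_1 ≅ Z^30, C_2 ≅ Z^20.

Boundary ∂_1: C_1 → C_0 sends each edge [p,q] (with p < q) to q − p.
This gives a 10×30 integer matrix of rank 9; reducing to Smith normal form yields diagonal entries (1,1,1,1,1,1,1,1,1).

Boundary ∂_2: C_2 → C_1 sends each 2-simplex [p,q,r] to [q,r] − [p,r] + [p,q]. For instance
  ∂[1,3,7] = [3,7] − [1,7] + [1,3],
  ∂[2,4,8] = [4,8] − [2,8] + [2,4].
This gives a 30×20 integer matrix of rank 20; reducing to Smith normal form yields diagonal entries (1,1,1,1,1,1,1,1,1,1,1,1,1,1,1,1,1,1,1,2).

Now H_k = ker ∂_k / im ∂_{k+1}, so:

  H_0: rank C_0 − rank ∂_1 = 10 − 9 = 1, and the invariant factors of ∂_1 are all 1, so H_0 ≅ Z.
  H_1: rank ker ∂_1 − rank ∂_2 = (30 − 9) − 20 = 1, and ∂_2 has invariant factor 2 > 1, so H_1 ≅ Z ⊕ Z/2.
  H_2: rank ker ∂_2 − rank ∂_3 = (20 − 20) − 0 = 0, and there is no ∂_3, so H_2 ≅ 0.

(K is a triangulation of the Klein bottle.)

H_0 ≅ Z,  H_1 ≅ Z ⊕ Z/2,  H_2 = 0.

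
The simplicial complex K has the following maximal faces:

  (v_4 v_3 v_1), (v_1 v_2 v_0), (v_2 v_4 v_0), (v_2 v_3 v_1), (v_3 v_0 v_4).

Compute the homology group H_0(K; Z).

We work with the vertex ordering v_0 < v_1 < v_2 < v_3 < v_4. The simplices of K, each written with vertices in increasing order, are:

  0-simplices (5): [v_0], [v_1], [v_2], [v_3], [v_4]
  1-simplices (10): [v_0,v_1], [v_0,v_2], [v_0,v_3], [v_0,v_4], [v_1,v_2], [v_1,v_3], [v_1,v_4], [v_2,v_3], [v_2,v_4], [v_3,v_4]
  2-simplices (5): [v_0,v_1,v_2], [v_0,v_2,v_4], [v_0,v_3,v_4], [v_1,v_2,v_3], [v_1,v_3,v_4]

giving chain groups C_0 ≅ Z^5, C_1 ≅ Z^10, C_2 ≅ Z^5.

Boundary ∂_1: C_1 → C_0 is given by ∂[p,q] = [q] − [p]. For instance
  ∂[v_1,v_2] = [v_2] − [v_1].
The 5×10 boundary matrix has rank 4 and Smith normal form diag(1,1,1,1).

Boundary ∂_2: C_2 → C_1 acts by ∂[p,q,r] = [q,r] − [p,r] + [p,q]. For instance
  ∂[v_0,v_1,v_2] = [v_1,v_2] − [v_0,v_2] + [v_0,v_1],
  ∂[v_1,v_3,v_4] = [v_3,v_4] − [v_1,v_4] + [v_1,v_3].
The 10×5 boundary matrix has rank 5 and Smith normal form diag(1,1,1,1,1).

Reading off H_k = ker ∂_k / im ∂_{k+1}:

  H_0: rank C_0 − rank ∂_1 = 5 − 4 = 1, and the invariant factors of ∂_1 are all 1, so H_0 = Z.

(K is a triangulation of the Möbius band.)

H_0 ≅ Z.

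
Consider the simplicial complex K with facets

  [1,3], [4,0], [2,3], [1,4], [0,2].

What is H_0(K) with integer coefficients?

Order the vertices as 0 < 1 < 2 < 3 < 4. Listing each simplex with vertices in this order, K has dimension 1 with simplices:

  0-simplices (5): [0], [1], [2], [3], [4]
  1-simplices (5): [0,2], [0,4], [1,3], [1,4], [2,3]

giving chain groups C_0 ≅ Z^5, C_1 ≅ Z^5.

The boundary map ∂_1: C_1 → C_0 maps an edge to its endpoints' difference, ∂[p,q] = q − p. For instance
  ∂[2,3] = [3] − [2].
As a 5×5 matrix over Z this has rank 4, with invariant factors (1,1,1,1).

Now H_k = ker ∂_k / im ∂_{k+1}, so:

  H_0: rank C_0 − rank ∂_1 = 5 − 4 = 1, and the invariant factors of ∂_1 are all 1, so H_0 = Z.

(K is a triangulation of the circle S^1.)

H_0 ≅ Z.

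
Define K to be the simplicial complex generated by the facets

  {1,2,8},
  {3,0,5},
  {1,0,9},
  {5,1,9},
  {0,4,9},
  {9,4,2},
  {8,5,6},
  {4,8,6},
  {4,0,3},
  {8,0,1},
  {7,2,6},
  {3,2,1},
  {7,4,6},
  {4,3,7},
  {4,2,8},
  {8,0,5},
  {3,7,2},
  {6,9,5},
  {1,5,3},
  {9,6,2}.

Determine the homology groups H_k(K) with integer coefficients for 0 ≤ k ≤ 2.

Fix the vertex order 0 < 1 < 2 < 3 < 4 < 5 < 6 < 7 < 8 < 9 and write every simplex with vertices in increasing order. Then dim K = 2 and the simplices of K are:

  0-simplices (10): [0], [1], [2], [3], [4], [5], [6], [7], [8], [9]
  1-simplices (30): (30 of them)
  2-simplices (20): (20 of them)

Hence C_0 ≅ Z^10, C_1 ≅ Z^30, C_2 ≅ Z^20.

The boundary map ∂_1: C_1 → C_0 maps an edge to its endpoints' difference, ∂[p,q] = q − p.
As a 10×30 matrix over Z this has rank 9, with invariant factors (1,1,1,1,1,1,1,1,1).

∂_2: C_2 → C_1 sends each 2-simplex [p,q,r] to [q,r] − [p,r] + [p,q]. For instance
  ∂[2,4,9] = [4,9] − [2,9] + [2,4],
  ∂[2,6,9] = [6,9] − [2,9] + [2,6].
As a 30×20 matrix over Z this has rank 20, with invariant factors (1,1,1,1,1,1,1,1,1,1,1,1,1,1,1,1,1,1,1,2).

Now H_k = ker ∂_k / im ∂_{k+1}, so:

  H_0: rank C_0 − rank ∂_1 = 10 − 9 = 1, and the invariant factors of ∂_1 are all 1, so H_0 = Z.
  H_1: rank ker ∂_1 − rank ∂_2 = (30 − 9) − 20 = 1, and ∂_2 has invariant factor 2 > 1, so H_1 = Z ⊕ Z_2.
  H_2: rank ker ∂_2 − rank ∂_3 = (20 − 20) − 0 = 0, and there is no ∂_3, so H_2 = 0.

(K is a triangulation of the Klein bottle.)

H_0 = Z,  H_1 = Z ⊕ Z_2,  H_2 = 0.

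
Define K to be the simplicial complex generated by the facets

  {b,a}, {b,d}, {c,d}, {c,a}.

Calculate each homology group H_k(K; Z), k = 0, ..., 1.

H_0 = Z,  H_1 = Z.

We work with the vertex ordering a < b < c < d. The simplices of K, each written with vertices in increasing order, are:

  0-simplices (4): a, b, c, d
  1-simplices (4): ab, ac, bd, cd

Hence C_0 ≅ Z^4, C_1 ≅ Z^4.

∂_1: C_1 → C_0 maps an edge to its endpoints' difference, ∂[p,q] = q − p. For instance
  ∂ab = b − a.
The resulting 4×4 matrix has rank 3, and its Smith normal form has invariant factors (1,1,1).

Reading off H_k = ker ∂_k / im ∂_{k+1}:

  H_0: rank C_0 − rank ∂_1 = 4 − 3 = 1, and the invariant factors of ∂_1 are all 1, so H_0 = Z.
  H_1: rank ker ∂_1 − rank ∂_2 = (4 − 3) − 0 = 1, and there is no ∂_2, so H_1 = Z.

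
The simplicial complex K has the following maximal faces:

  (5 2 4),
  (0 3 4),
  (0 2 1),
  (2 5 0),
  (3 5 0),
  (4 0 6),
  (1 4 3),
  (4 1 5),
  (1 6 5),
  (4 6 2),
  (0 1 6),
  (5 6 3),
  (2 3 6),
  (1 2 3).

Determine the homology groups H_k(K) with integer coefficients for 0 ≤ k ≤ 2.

H_0 = Z,  H_1 = Z^2,  H_2 = Z.

Order the vertices as 0 < 1 < 2 < 3 < 4 < 5 < 6. Listing each simplex with vertices in this order, K has dimension 2 with simplices:

  0-simplices (7): [0], [1], [2], [3], [4], [5], [6]
  1-simplices (21): [0,1], [0,2], [0,3], [0,4], [0,5], [0,6], [1,2], [1,3], [1,4], [1,5], [1,6], [2,3], [2,4], [2,5], [2,6], [3,4], [3,5], [3,6], [4,5], [4,6], [5,6]
  2-simplices (14): [0,1,2], [0,1,6], [0,2,5], [0,3,4], [0,3,5], [0,4,6], [1,2,3], [1,3,4], [1,4,5], [1,5,6], [2,3,6], [2,4,5], [2,4,6], [3,5,6]

Hence C_0 ≅ Z^7, C_1 ≅ Z^21, C_2 ≅ Z^14.

∂_1: C_1 → C_0 is given by ∂[p,q] = [q] − [p]. For instance
  ∂[2,5] = [5] − [2].
As a 7×21 matrix over Z this has rank 6, with invariant factors (1,1,1,1,1,1).

Boundary ∂_2: C_2 → C_1 sends each 2-simplex [p,q,r] to [q,r] − [p,r] + [p,q]. For instance
  ∂[2,4,5] = [4,5] − [2,5] + [2,4],
  ∂[1,4,5] = [4,5] − [1,5] + [1,4].
This gives a 21×14 integer matrix of rank 13; reducing to Smith normal form yields diagonal entries (1,1,1,1,1,1,1,1,1,1,1,1,1).

Now H_k = ker ∂_k / im ∂_{k+1}, so:

  H_0: rank C_0 − rank ∂_1 = 7 − 6 = 1, and the invariant factors of ∂_1 are all 1, so H_0 = Z.
  H_1: rank ker ∂_1 − rank ∂_2 = (21 − 6) − 13 = 2, and the invariant factors of ∂_2 are all 1, so H_1 = Z^2.
  H_2: rank ker ∂_2 − rank ∂_3 = (14 − 13) − 0 = 1, and there is no ∂_3, so H_2 = Z.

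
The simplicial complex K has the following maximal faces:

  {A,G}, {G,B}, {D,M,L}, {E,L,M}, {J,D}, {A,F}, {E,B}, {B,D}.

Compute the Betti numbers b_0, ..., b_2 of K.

b_0 = 1, b_1 = 1, b_2 = 0.

We work with the vertex ordering A < B < D < E < F < G < J < L < M. The simplices of K, each written with vertices in increasing order, are:

  0-simplices (9): A, B, D, E, F, G, J, L, M
  1-simplices (11): AF, AG, BD, BE, BG, DJ, DL, DM, EL, EM, LM
  2-simplices (2): DLM, ELM

so the chain groups are C_0 ≅ Z^9, C_1 ≅ Z^11, C_2 ≅ Z^2.

Boundary ∂_1: C_1 → C_0 sends each edge [p,q] (with p < q) to q − p. For instance
  ∂EM = M − E.
The 9×11 boundary matrix has rank 8 and Smith normal form diag(1,1,1,1,1,1,1,1).

Boundary ∂_2: C_2 → C_1 maps a triangle to the signed sum of its edges. For instance
  ∂DLM = LM − DM + DL,
  ∂ELM = LM − EM + EL.
This gives a 11×2 integer matrix of rank 2; reducing to Smith normal form yields diagonal entries (1,1).

Now H_k = ker ∂_k / im ∂_{k+1}, so:

  H_0: rank C_0 − rank ∂_1 = 9 − 8 = 1, and the invariant factors of ∂_1 are all 1, so H_0 ≅ Z.
  H_1: rank ker ∂_1 − rank ∂_2 = (11 − 8) − 2 = 1, and the invariant factors of ∂_2 are all 1, so H_1 ≅ Z.
  H_2: rank ker ∂_2 − rank ∂_3 = (2 − 2) − 0 = 0, and there is no ∂_3, so H_2 ≅ 0.

As a check, the Euler characteristic is 9 − 11 + 2 = 0, which agrees with 1 − 1 + 0 = 0.

Hence the Betti numbers are b_0 = 1, b_1 = 1, b_2 = 0.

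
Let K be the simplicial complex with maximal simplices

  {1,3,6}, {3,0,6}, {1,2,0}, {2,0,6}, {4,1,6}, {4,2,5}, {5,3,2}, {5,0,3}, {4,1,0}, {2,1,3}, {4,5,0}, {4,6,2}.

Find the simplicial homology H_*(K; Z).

Take the total order 0 < 1 < 2 < 3 < 4 < 5 < 6 on the vertex set. Then K (dimension 2) consists of the simplices:

  0-simplices (7): [0], [1], [2], [3], [4], [5], [6]
  1-simplices (18): [0,1], [0,2], [0,3], [0,4], [0,5], [0,6], [1,2], [1,3], [1,4], [1,6], [2,3], [2,4], [2,5], [2,6], [3,5], [3,6], [4,5], [4,6]
  2-simplices (12): [0,1,2], [0,1,4], [0,2,6], [0,3,5], [0,3,6], [0,4,5], [1,2,3], [1,3,6], [1,4,6], [2,3,5], [2,4,5], [2,4,6]

Hence C_0 ≅ Z^7, C_1 ≅ Z^18, C_2 ≅ Z^12.

∂_1: C_1 → C_0 sends each edge [p,q] (with p < q) to q − p. For instance
  ∂[0,4] = [4] − [0].
This gives a 7×18 integer matrix of rank 6; reducing to Smith normal form yields diagonal entries (1,1,1,1,1,1).

The boundary map ∂_2: C_2 → C_1 maps a triangle to the signed sum of its edges. For instance
  ∂[1,4,6] = [4,6] − [1,6] + [1,4],
  ∂[1,3,6] = [3,6] − [1,6] + [1,3].
The 18×12 boundary matrix has rank 12 and Smith normal form diag(1,1,1,1,1,1,1,1,1,1,1,2).

From H_k ≅ ker(∂_k) / im(∂_{k+1}) we obtain:

  H_0: rank C_0 − rank ∂_1 = 7 − 6 = 1, and the invariant factors of ∂_1 are all 1, so H_0 = Z.
  H_1: rank ker ∂_1 − rank ∂_2 = (18 − 6) − 12 = 0, and ∂_2 has invariant factor 2 > 1, so H_1 = Z/2Z.
  H_2: rank ker ∂_2 − rank ∂_3 = (12 − 12) − 0 = 0, and there is no ∂_3, so H_2 = 0.

H_0 = Z,  H_1 = Z/2Z,  H_2 = 0.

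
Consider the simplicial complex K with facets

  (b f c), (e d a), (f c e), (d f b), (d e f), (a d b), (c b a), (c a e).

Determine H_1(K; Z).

H_1 ≅ 0.

We work with the vertex ordering a < b < c < d < e < f. The simplices of K, each written with vertices in increasing order, are:

  0-simplices (6): a, b, c, d, e, f
  1-simplices (12): ab, ac, ad, ae, bc, bd, bf, ce, cf, de, df, ef
  2-simplices (8): abc, abd, ace, ade, bcf, bdf, cef, def

so the chain groups are C_0 ≅ Z^6, C_1 ≅ Z^12, C_2 ≅ Z^8.

∂_1: C_1 → C_0 is given by ∂[p,q] = [q] − [p]. For instance
  ∂df = f − d.
The resulting 6×12 matrix has rank 5, and its Smith normal form has invariant factors (1,1,1,1,1).

Boundary ∂_2: C_2 → C_1 acts by ∂[p,q,r] = [q,r] − [p,r] + [p,q]. For instance
  ∂def = ef − df + de,
  ∂bdf = df − bf + bd.
As a 12×8 matrix over Z this has rank 7, with invariant factors (1,1,1,1,1,1,1).

Now H_k = ker ∂_k / im ∂_{k+1}, so:

  H_1: rank ker ∂_1 − rank ∂_2 = (12 − 5) − 7 = 0, and the invariant factors of ∂_2 are all 1, so H_1 = 0.

(K is a triangulation of the 2-sphere S^2.)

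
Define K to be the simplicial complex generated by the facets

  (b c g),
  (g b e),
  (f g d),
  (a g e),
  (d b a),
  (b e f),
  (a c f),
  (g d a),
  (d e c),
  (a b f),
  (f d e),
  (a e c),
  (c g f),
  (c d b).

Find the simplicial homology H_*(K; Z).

H_0 = Z,  H_1 = Z^2,  H_2 = Z.

Take the total order a < b < c < d < e < f < g on the vertex set. Then K (dimension 2) consists of the simplices:

  0-simplices (7): a, b, c, d, e, f, g
  1-simplices (21): ab, ac, ad, ae, af, ag, bc, bd, be, bf, bg, cd, ce, cf, cg, de, df, dg, ef, eg, fg
  2-simplices (14): abd, abf, ace, acf, adg, aeg, bcd, bcg, bef, beg, cde, cfg, def, dfg

so the chain groups are C_0 ≅ Z^7, C_1 ≅ Z^21, C_2 ≅ Z^14.

The boundary map ∂_1: C_1 → C_0 maps an edge to its endpoints' difference, ∂[p,q] = q − p. For instance
  ∂bg = g − b.
The resulting 7×21 matrix has rank 6, and its Smith normal form has invariant factors (1,1,1,1,1,1).

The boundary map ∂_2: C_2 → C_1 sends each 2-simplex [p,q,r] to [q,r] − [p,r] + [p,q]. For instance
  ∂abf = bf − af + ab,
  ∂cde = de − ce + cd.
The 21×14 boundary matrix has rank 13 and Smith normal form diag(1,1,1,1,1,1,1,1,1,1,1,1,1).

From H_k ≅ ker(∂_k) / im(∂_{k+1}) we obtain:

  H_0: rank C_0 − rank ∂_1 = 7 − 6 = 1, and the invariant factors of ∂_1 are all 1, so H_0 = Z.
  H_1: rank ker ∂_1 − rank ∂_2 = (21 − 6) − 13 = 2, and the invariant factors of ∂_2 are all 1, so H_1 = Z^2.
  H_2: rank ker ∂_2 − rank ∂_3 = (14 − 13) − 0 = 1, and there is no ∂_3, so H_2 = Z.

As a check, the Euler characteristic is 7 − 21 + 14 = 0, which agrees with 1 − 2 + 1 = 0.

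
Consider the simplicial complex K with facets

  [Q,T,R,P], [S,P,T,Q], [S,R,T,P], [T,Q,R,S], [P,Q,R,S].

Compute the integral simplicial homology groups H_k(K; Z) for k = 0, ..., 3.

We work with the vertex ordering P < Q < R < S < T. The simplices of K, each written with vertices in increasing order, are:

  0-simplices (5): P, Q, R, S, T
  1-simplices (10): PQ, PR, PS, PT, QR, QS, QT, RS, RT, ST
  2-simplices (10): PQR, PQS, PQT, PRS, PRT, PST, QRS, QRT, QST, RST
  3-simplices (5): PQRS, PQRT, PQST, PRST, QRST

giving chain groups C_0 ≅ Z^5, C_1 ≅ Z^10, C_2 ≅ Z^10, C_3 ≅ Z^5.

The boundary map ∂_1: C_1 → C_0 maps an edge to its endpoints' difference, ∂[p,q] = q − p. For instance
  ∂PS = S − P.
This gives a 5×10 integer matrix of rank 4; reducing to Smith normal form yields diagonal entries (1,1,1,1).

∂_2: C_2 → C_1 sends each 2-simplex [p,q,r] to [q,r] − [p,r] + [p,q]. For instance
  ∂PQR = QR − PR + PQ,
  ∂RST = ST − RT + RS.
The 10×10 boundary matrix has rank 6 and Smith normal form diag(1,1,1,1,1,1).

The boundary map ∂_3: C_3 → C_2 sends each 3-simplex σ to the alternating sum Σ_i (−1)^i (σ with its i-th vertex removed). For instance
  ∂PQRS = QRS − PRS + PQS − PQR,
  ∂PQST = QST − PST + PQT − PQS.
This gives a 10×5 integer matrix of rank 4; reducing to Smith normal form yields diagonal entries (1,1,1,1).

Reading off H_k = ker ∂_k / im ∂_{k+1}:

  H_0: rank C_0 − rank ∂_1 = 5 − 4 = 1, and the invariant factors of ∂_1 are all 1, so H_0 ≅ Z.
  H_1: rank ker ∂_1 − rank ∂_2 = (10 − 4) − 6 = 0, and the invariant factors of ∂_2 are all 1, so H_1 ≅ 0.
  H_2: rank ker ∂_2 − rank ∂_3 = (10 − 6) − 4 = 0, and the invariant factors of ∂_3 are all 1, so H_2 ≅ 0.
  H_3: rank ker ∂_3 − rank ∂_4 = (5 − 4) − 0 = 1, and there is no ∂_4, so H_3 ≅ Z.

As a check, the Euler characteristic is 5 − 10 + 10 − 5 = 0, which agrees with 1 − 0 + 0 − 1 = 0.
(K is a triangulation of the 3-sphere S^3.)

H_0 = Z,  H_1 = 0,  H_2 = 0,  H_3 = Z.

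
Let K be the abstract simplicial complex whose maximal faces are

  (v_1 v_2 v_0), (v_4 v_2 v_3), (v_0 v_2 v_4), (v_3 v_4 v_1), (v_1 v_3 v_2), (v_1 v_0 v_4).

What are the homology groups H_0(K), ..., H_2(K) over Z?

K has 5 vertices, 9 edges, 6 triangles.
rank ∂_0 = 0, rank ∂_1 = 4 ⇒ b_0 = 5 − 0 − 4 = 1; all invariant factors of ∂_1 are 1 so no torsion. So H_0 ≅ Z.
rank ∂_1 = 4, rank ∂_2 = 5 ⇒ b_1 = 9 − 4 − 5 = 0; all invariant factors of ∂_2 are 1 so no torsion. So H_1 ≅ 0.
rank ∂_2 = 5, rank ∂_3 = 0 ⇒ b_2 = 6 − 5 − 0 = 1. So H_2 ≅ Z.

H_0 = Z,  H_1 = 0,  H_2 = Z.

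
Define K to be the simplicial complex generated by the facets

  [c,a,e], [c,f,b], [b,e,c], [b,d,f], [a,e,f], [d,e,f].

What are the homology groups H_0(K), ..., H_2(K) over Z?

H_0 = Z,  H_1 = Z,  H_2 = 0.

Take the total order a < b < c < d < e < f on the vertex set. Then K (dimension 2) consists of the simplices:

  0-simplices (6): a, b, c, d, e, f
  1-simplices (12): ac, ae, af, bc, bd, be, bf, ce, cf, de, df, ef
  2-simplices (6): ace, aef, bce, bcf, bdf, def

Hence C_0 ≅ Z^6, C_1 ≅ Z^12, C_2 ≅ Z^6.

Boundary ∂_1: C_1 → C_0 maps an edge to its endpoints' difference, ∂[p,q] = q − p. For instance
  ∂af = f − a.
This gives a 6×12 integer matrix of rank 5; reducing to Smith normal form yields diagonal entries (1,1,1,1,1).

Boundary ∂_2: C_2 → C_1 sends each 2-simplex [p,q,r] to [q,r] − [p,r] + [p,q]. For instance
  ∂ace = ce − ae + ac,
  ∂bcf = cf − bf + bc.
This gives a 12×6 integer matrix of rank 6; reducing to Smith normal form yields diagonal entries (1,1,1,1,1,1).

From H_k ≅ ker(∂_k) / im(∂_{k+1}) we obtain:

  H_0: rank C_0 − rank ∂_1 = 6 − 5 = 1, and the invariant factors of ∂_1 are all 1, so H_0 ≅ Z.
  H_1: rank ker ∂_1 − rank ∂_2 = (12 − 5) − 6 = 1, and the invariant factors of ∂_2 are all 1, so H_1 ≅ Z.
  H_2: rank ker ∂_2 − rank ∂_3 = (6 − 6) − 0 = 0, and there is no ∂_3, so H_2 ≅ 0.

(K is a triangulation of the cylinder S^1 x I.)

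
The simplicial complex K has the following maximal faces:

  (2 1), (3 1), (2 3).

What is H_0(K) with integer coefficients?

Fix the vertex order 1 < 2 < 3 and write every simplex with vertices in increasing order. Then dim K = 1 and the simplices of K are:

  0-simplices (3): [1], [2], [3]
  1-simplices (3): [1,2], [1,3], [2,3]

Hence C_0 ≅ Z^3, C_1 ≅ Z^3.

The boundary map ∂_1: C_1 → C_0 sends each edge [p,q] (with p < q) to q − p. For instance
  ∂[1,3] = [3] − [1].
The resulting 3×3 matrix has rank 2, and its Smith normal form has invariant factors (1,1).

Computing H_k = (kernel of ∂_k) / (image of ∂_{k+1}):

  H_0: rank C_0 − rank ∂_1 = 3 − 2 = 1, and the invariant factors of ∂_1 are all 1, so H_0 ≅ Z.

H_0 = Z.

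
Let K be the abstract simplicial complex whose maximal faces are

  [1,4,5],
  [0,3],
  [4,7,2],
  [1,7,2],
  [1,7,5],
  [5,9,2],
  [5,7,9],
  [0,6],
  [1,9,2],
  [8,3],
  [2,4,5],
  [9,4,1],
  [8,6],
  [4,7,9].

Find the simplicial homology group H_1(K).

H_1 = Z ⊕ Z/2.

K has 10 vertices, 19 edges, 10 triangles.
rank ∂_1 = 8, rank ∂_2 = 10 ⇒ b_1 = 19 − 8 − 10 = 1; ∂_2 has invariant factor(s) [2] giving torsion. So H_1 = Z ⊕ Z/2.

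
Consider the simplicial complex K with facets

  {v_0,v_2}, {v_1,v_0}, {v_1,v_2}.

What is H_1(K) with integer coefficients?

H_1 ≅ Z.

Take the total order v_0 < v_1 < v_2 on the vertex set. Then K (dimension 1) consists of the simplices:

  0-simplices (3): [v_0], [v_1], [v_2]
  1-simplices (3): [v_0,v_1], [v_0,v_2], [v_1,v_2]

giving chain groups C_0 ≅ Z^3, C_1 ≅ Z^3.

The boundary map ∂_1: C_1 → C_0 maps an edge to its endpoints' difference, ∂[p,q] = q − p. For instance
  ∂[v_1,v_2] = [v_2] − [v_1].
The 3×3 boundary matrix has rank 2 and Smith normal form diag(1,1).

Reading off H_k = ker ∂_k / im ∂_{k+1}:

  H_1: rank ker ∂_1 − rank ∂_2 = (3 − 2) − 0 = 1, and there is no ∂_2, so H_1 ≅ Z.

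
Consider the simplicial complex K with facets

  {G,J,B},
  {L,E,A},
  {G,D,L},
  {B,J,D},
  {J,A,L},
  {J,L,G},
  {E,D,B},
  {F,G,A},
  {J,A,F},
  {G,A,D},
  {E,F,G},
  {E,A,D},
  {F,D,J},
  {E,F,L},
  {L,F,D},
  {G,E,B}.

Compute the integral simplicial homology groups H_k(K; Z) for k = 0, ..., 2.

Order the vertices as A < B < D < E < F < G < J < L. Listing each simplex with vertices in this order, K has dimension 2 with simplices:

  0-simplices (8): A, B, D, E, F, G, J, L
  1-simplices (24): AD, AE, AF, AG, AJ, AL, BD, BE, BG, BJ, DE, DF, DG, DJ, DL, EF, EG, EL, FG, FJ, FL, GJ, GL, JL
  2-simplices (16): ADE, ADG, AEL, AFG, AFJ, AJL, BDE, BDJ, BEG, BGJ, DFJ, DFL, DGL, EFG, EFL, GJL

giving chain groups C_0 ≅ Z^8, C_1 ≅ Z^24, C_2 ≅ Z^16.

Boundary ∂_1: C_1 → C_0 sends each edge [p,q] (with p < q) to q − p.
As a 8×24 matrix over Z this has rank 7, with invariant factors (1,1,1,1,1,1,1).

Boundary ∂_2: C_2 → C_1 maps a triangle to the signed sum of its edges. For instance
  ∂DGL = GL − DL + DG,
  ∂ADE = DE − AE + AD.
The resulting 24×16 matrix has rank 15, and its Smith normal form has invariant factors (1,1,1,1,1,1,1,1,1,1,1,1,1,1,1).

From H_k ≅ ker(∂_k) / im(∂_{k+1}) we obtain:

  H_0: rank C_0 − rank ∂_1 = 8 − 7 = 1, and the invariant factors of ∂_1 are all 1, so H_0 ≅ Z.
  H_1: rank ker ∂_1 − rank ∂_2 = (24 − 7) − 15 = 2, and the invariant factors of ∂_2 are all 1, so H_1 ≅ Z^2.
  H_2: rank ker ∂_2 − rank ∂_3 = (16 − 15) − 0 = 1, and there is no ∂_3, so H_2 ≅ Z.

As a check, the Euler characteristic is 8 − 24 + 16 = 0, which agrees with 1 − 2 + 1 = 0.

H_0 ≅ Z,  H_1 ≅ Z^2,  H_2 ≅ Z.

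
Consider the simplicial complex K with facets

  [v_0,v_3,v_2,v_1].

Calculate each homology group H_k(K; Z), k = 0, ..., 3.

Order the vertices as v_0 < v_1 < v_2 < v_3. Listing each simplex with vertices in this order, K has dimension 3 with simplices:

  0-simplices (4): [v_0], [v_1], [v_2], [v_3]
  1-simplices (6): [v_0,v_1], [v_0,v_2], [v_0,v_3], [v_1,v_2], [v_1,v_3], [v_2,v_3]
  2-simplices (4): [v_0,v_1,v_2], [v_0,v_1,v_3], [v_0,v_2,v_3], [v_1,v_2,v_3]
  3-simplices (1): [v_0,v_1,v_2,v_3]

giving chain groups C_0 ≅ Z^4, C_1 ≅ Z^6, C_2 ≅ Z^4, C_3 ≅ Z^1.

The boundary map ∂_1: C_1 → C_0 is given by ∂[p,q] = [q] − [p].
As a 4×6 matrix over Z this has rank 3, with invariant factors (1,1,1).

Boundary ∂_2: C_2 → C_1 sends each 2-simplex [p,q,r] to [q,r] − [p,r] + [p,q]. For instance
  ∂[v_0,v_1,v_3] = [v_1,v_3] − [v_0,v_3] + [v_0,v_1],
  ∂[v_0,v_1,v_2] = [v_1,v_2] − [v_0,v_2] + [v_0,v_1].
This gives a 6×4 integer matrix of rank 3; reducing to Smith normal form yields diagonal entries (1,1,1).

Boundary ∂_3: C_3 → C_2 sends each 3-simplex σ to the alternating sum Σ_i (−1)^i (σ with its i-th vertex removed). For instance
  ∂[v_0,v_1,v_2,v_3] = [v_1,v_2,v_3] − [v_0,v_2,v_3] + [v_0,v_1,v_3] − [v_0,v_1,v_2].
The resulting 4×1 matrix has rank 1, and its Smith normal form has invariant factors (1).

Now H_k = ker ∂_k / im ∂_{k+1}, so:

  H_0: rank C_0 − rank ∂_1 = 4 − 3 = 1, and the invariant factors of ∂_1 are all 1, so H_0 = Z.
  H_1: rank ker ∂_1 − rank ∂_2 = (6 − 3) − 3 = 0, and the invariant factors of ∂_2 are all 1, so H_1 = 0.
  H_2: rank ker ∂_2 − rank ∂_3 = (4 − 3) − 1 = 0, and the invariant factors of ∂_3 are all 1, so H_2 = 0.
  H_3: rank ker ∂_3 − rank ∂_4 = (1 − 1) − 0 = 0, and there is no ∂_4, so H_3 = 0.

H_0 = Z,  H_1 = 0,  H_2 = 0,  H_3 = 0.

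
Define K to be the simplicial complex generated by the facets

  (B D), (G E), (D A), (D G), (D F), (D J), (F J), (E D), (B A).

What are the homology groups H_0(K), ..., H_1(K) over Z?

We work with the vertex ordering A < B < D < E < F < G < J. The simplices of K, each written with vertices in increasing order, are:

  0-simplices (7): A, B, D, E, F, G, J
  1-simplices (9): AB, AD, BD, DE, DF, DG, DJ, EG, FJ

giving chain groups C_0 ≅ Z^7, C_1 ≅ Z^9.

The boundary map ∂_1: C_1 → C_0 maps an edge to its endpoints' difference, ∂[p,q] = q − p.
The resulting 7×9 matrix has rank 6, and its Smith normal form has invariant factors (1,1,1,1,1,1).

Reading off H_k = ker ∂_k / im ∂_{k+1}:

  H_0: rank C_0 − rank ∂_1 = 7 − 6 = 1, and the invariant factors of ∂_1 are all 1, so H_0 = Z.
  H_1: rank ker ∂_1 − rank ∂_2 = (9 − 6) − 0 = 3, and there is no ∂_2, so H_1 = Z^3.

As a check, the Euler characteristic is 7 − 9 = -2, which agrees with 1 − 3 = -2.
(K is a triangulation of a wedge of 3 circles.)

H_0 = Z,  H_1 = Z^3.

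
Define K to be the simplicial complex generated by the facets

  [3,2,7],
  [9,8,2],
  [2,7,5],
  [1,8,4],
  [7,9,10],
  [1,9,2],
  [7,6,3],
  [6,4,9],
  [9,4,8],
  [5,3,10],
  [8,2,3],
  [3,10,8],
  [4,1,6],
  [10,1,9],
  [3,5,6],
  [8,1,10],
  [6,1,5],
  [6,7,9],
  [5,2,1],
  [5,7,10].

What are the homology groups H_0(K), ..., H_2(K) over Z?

H_0 ≅ Z,  H_1 ≅ Z × Z/2,  H_2 = 0.

Fix the vertex order 1 < 2 < 3 < 4 < 5 < 6 < 7 < 8 < 9 < 10 and write every simplex with vertices in increasing order. Then dim K = 2 and the simplices of K are:

  0-simplices (10): [1], [2], [3], [4], [5], [6], [7], [8], [9], [10]
  1-simplices (30): (30 of them)
  2-simplices (20): (20 of them)

so the chain groups are C_0 ≅ Z^10, C_1 ≅ Z^30, C_2 ≅ Z^20.

∂_1: C_1 → C_0 maps an edge to its endpoints' difference, ∂[p,q] = q − p. For instance
  ∂[3,10] = [10] − [3].
The 10×30 boundary matrix has rank 9 and Smith normal form diag(1,1,1,1,1,1,1,1,1).

∂_2: C_2 → C_1 sends each 2-simplex [p,q,r] to [q,r] − [p,r] + [p,q]. For instance
  ∂[1,8,10] = [8,10] − [1,10] + [1,8],
  ∂[4,6,9] = [6,9] − [4,9] + [4,6].
The 30×20 boundary matrix has rank 20 and Smith normal form diag(1,1,1,1,1,1,1,1,1,1,1,1,1,1,1,1,1,1,1,2).

Now H_k = ker ∂_k / im ∂_{k+1}, so:

  H_0: rank C_0 − rank ∂_1 = 10 − 9 = 1, and the invariant factors of ∂_1 are all 1, so H_0 ≅ Z.
  H_1: rank ker ∂_1 − rank ∂_2 = (30 − 9) − 20 = 1, and ∂_2 has invariant factor 2 > 1, so H_1 ≅ Z × Z/2.
  H_2: rank ker ∂_2 − rank ∂_3 = (20 − 20) − 0 = 0, and there is no ∂_3, so H_2 ≅ 0.

(K is a triangulation of the Klein bottle.)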